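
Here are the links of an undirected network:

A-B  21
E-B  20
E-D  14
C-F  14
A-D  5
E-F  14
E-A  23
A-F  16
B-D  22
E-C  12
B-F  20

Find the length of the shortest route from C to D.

26

Shortest distances from C:
C: 0
E: 12  (via C)
F: 14  (via C)
D: 26  (via E)
Shortest route: C → E → D = 26.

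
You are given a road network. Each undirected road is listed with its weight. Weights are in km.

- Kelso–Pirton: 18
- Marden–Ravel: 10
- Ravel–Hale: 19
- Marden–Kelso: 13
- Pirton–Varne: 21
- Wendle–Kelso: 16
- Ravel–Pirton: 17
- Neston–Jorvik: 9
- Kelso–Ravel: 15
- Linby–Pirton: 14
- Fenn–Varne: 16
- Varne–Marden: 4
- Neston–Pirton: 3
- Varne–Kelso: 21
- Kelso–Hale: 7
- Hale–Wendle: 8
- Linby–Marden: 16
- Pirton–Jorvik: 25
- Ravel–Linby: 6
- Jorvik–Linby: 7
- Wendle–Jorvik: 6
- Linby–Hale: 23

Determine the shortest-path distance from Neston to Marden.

28 km

Enumerating some paths:
Neston → Pirton → Varne → Marden: 3+21+4 = 28
Neston → Jorvik → Linby → Marden: 9+7+16 = 32
Neston → Pirton → Ravel → Marden: 3+17+10 = 30
Cheapest is Neston → Pirton → Varne → Marden at 28 km.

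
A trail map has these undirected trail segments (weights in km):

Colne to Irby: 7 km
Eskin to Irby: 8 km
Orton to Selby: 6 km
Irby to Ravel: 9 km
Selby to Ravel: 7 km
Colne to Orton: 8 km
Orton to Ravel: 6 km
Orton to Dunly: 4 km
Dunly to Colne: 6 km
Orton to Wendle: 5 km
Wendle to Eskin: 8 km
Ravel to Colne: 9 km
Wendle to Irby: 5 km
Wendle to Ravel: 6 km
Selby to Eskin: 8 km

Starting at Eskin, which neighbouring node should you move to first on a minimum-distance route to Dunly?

Wendle

Compare a few routes:
Eskin → Wendle → Orton → Dunly: 8+5+4 = 17
Eskin → Selby → Orton → Dunly: 8+6+4 = 18
The minimum is 17 km via Eskin → Wendle → Orton → Dunly.
So from Eskin the first move is to Wendle.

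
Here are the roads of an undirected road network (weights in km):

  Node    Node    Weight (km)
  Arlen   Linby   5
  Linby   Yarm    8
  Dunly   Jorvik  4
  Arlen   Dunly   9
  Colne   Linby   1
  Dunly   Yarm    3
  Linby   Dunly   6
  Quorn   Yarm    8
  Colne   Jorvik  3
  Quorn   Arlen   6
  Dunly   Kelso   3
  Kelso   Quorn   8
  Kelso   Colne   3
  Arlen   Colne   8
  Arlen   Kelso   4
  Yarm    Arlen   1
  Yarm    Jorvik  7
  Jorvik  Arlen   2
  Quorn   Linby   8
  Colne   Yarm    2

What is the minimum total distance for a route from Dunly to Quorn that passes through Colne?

Shortest Dunly→Colne: Dunly → Yarm → Colne = 5
Shortest Colne→Quorn: Colne → Linby → Quorn = 9
Total via Colne: 5 + 9 = 14 km.

14 km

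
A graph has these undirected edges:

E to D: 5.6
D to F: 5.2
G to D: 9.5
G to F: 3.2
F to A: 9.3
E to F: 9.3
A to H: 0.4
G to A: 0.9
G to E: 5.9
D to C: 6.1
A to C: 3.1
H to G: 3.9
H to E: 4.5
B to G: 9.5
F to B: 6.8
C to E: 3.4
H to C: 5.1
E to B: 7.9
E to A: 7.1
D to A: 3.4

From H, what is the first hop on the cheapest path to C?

A

Compare a few routes:
H - A - C: 0.4+3.1 = 3.5
H - C: 5.1 = 5.1
Cheapest is H - A - C at 3.5.
So from H the first move is to A.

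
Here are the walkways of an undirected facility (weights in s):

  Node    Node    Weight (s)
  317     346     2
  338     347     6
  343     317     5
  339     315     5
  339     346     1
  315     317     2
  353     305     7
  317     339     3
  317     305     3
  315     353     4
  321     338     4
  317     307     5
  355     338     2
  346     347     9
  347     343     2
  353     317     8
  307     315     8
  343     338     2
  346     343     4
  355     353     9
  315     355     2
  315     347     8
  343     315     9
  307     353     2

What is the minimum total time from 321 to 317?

10 s

Compare a few routes:
321–338–343–346–317: 4+2+4+2 = 12
321–338–343–317: 4+2+5 = 11
321–338–355–315–317: 4+2+2+2 = 10
Cheapest is 321–338–355–315–317 at 10 s.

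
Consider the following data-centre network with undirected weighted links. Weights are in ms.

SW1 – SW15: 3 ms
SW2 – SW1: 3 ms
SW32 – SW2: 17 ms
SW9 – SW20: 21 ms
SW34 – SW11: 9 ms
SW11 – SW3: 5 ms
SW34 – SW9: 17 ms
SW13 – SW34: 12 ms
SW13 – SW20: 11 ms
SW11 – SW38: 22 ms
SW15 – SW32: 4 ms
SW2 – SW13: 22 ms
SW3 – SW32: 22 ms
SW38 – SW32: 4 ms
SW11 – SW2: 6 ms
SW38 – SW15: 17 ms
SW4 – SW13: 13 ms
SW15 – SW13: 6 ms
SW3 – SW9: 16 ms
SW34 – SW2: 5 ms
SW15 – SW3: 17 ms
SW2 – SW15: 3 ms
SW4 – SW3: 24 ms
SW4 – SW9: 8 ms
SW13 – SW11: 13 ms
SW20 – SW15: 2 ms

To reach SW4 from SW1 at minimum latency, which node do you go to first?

Compare a few routes:
SW1 → SW15 → SW20 → SW13 → SW4: 3+2+11+13 = 29
SW1 → SW2 → SW15 → SW13 → SW4: 3+3+6+13 = 25
SW1 → SW15 → SW13 → SW4: 3+6+13 = 22
Cheapest is SW1 → SW15 → SW13 → SW4 at 22 ms.
So from SW1 the first move is to SW15.

SW15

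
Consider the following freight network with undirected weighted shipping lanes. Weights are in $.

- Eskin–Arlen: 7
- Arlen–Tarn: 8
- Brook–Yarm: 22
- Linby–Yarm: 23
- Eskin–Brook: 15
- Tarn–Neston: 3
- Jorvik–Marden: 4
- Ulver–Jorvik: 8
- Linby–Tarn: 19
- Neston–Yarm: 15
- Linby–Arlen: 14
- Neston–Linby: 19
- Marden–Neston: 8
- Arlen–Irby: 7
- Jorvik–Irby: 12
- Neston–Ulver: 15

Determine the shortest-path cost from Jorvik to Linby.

$31

Compare a few routes:
Jorvik → Irby → Arlen → Linby: 12+7+14 = 33
Jorvik → Marden → Neston → Linby: 4+8+19 = 31
Cheapest is Jorvik → Marden → Neston → Linby at $31.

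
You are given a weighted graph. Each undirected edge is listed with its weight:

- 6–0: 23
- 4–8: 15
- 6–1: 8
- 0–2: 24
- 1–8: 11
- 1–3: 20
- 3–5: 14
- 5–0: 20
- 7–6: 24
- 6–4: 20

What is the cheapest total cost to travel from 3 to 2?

58

Enumerating some paths:
3 → 1 → 6 → 0 → 2: 20+8+23+24 = 75
3 → 5 → 0 → 2: 14+20+24 = 58
Cheapest is 3 → 5 → 0 → 2 at 58.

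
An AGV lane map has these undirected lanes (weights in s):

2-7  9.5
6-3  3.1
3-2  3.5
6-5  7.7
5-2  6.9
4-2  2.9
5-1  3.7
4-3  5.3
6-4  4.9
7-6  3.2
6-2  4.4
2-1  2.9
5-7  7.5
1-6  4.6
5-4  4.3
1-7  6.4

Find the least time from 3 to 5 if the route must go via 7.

Best 3 to 7: 3–6–7 costing 6.3
Shortest 7→5: 7–5 = 7.5
Total via 7: 6.3 + 7.5 = 13.8 s.

13.8 s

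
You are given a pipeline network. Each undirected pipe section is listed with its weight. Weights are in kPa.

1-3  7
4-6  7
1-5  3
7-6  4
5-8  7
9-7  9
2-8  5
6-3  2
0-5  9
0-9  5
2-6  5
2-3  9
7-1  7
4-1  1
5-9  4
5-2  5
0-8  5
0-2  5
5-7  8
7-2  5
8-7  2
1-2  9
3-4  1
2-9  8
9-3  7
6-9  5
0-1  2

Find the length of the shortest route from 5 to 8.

Running Dijkstra from 5:
5: 0
1: 3  (via 5)
4: 4  (via 1)
9: 4  (via 5)
0: 5  (via 1)
2: 5  (via 5)
3: 5  (via 4)
6: 7  (via 3)
8: 7  (via 5)
Shortest route: 5–8 = 7 kPa.

7 kPa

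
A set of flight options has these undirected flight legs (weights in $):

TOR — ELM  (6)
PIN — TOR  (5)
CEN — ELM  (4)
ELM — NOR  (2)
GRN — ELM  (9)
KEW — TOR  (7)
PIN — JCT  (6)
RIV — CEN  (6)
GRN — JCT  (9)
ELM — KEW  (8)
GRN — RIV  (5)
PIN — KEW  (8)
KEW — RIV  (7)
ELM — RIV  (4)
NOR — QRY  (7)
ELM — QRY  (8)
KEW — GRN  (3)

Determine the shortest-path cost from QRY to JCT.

$25

Enumerating some paths:
QRY → ELM → TOR → PIN → JCT: 8+6+5+6 = 25
QRY → NOR → ELM → TOR → PIN → JCT: 7+2+6+5+6 = 26
The minimum is $25 via QRY → ELM → TOR → PIN → JCT.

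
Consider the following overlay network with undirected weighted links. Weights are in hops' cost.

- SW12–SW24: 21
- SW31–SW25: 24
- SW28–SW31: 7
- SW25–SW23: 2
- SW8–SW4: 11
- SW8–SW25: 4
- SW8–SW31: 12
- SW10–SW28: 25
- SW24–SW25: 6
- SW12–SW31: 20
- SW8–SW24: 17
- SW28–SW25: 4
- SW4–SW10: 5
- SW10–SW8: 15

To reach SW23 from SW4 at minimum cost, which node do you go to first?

Candidate routes:
SW4 - SW10 - SW28 - SW25 - SW23: 5+25+4+2 = 36
SW4 - SW10 - SW8 - SW25 - SW23: 5+15+4+2 = 26
SW4 - SW8 - SW31 - SW28 - SW25 - SW23: 11+12+7+4+2 = 36
SW4 - SW8 - SW25 - SW23: 11+4+2 = 17
Cheapest is SW4 - SW8 - SW25 - SW23 at 17 hops' cost.
So from SW4 the first move is to SW8.

SW8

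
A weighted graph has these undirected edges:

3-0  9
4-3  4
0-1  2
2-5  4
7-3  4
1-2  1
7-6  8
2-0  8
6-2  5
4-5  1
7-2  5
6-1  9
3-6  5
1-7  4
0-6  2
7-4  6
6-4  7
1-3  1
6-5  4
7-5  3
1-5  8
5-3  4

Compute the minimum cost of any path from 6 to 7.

Compare a few routes:
6 - 5 - 7: 4+3 = 7
6 - 0 - 1 - 7: 2+2+4 = 8
6 - 0 - 1 - 3 - 7: 2+2+1+4 = 9
6 - 7: 8 = 8
Cheapest is 6 - 5 - 7 at 7.

7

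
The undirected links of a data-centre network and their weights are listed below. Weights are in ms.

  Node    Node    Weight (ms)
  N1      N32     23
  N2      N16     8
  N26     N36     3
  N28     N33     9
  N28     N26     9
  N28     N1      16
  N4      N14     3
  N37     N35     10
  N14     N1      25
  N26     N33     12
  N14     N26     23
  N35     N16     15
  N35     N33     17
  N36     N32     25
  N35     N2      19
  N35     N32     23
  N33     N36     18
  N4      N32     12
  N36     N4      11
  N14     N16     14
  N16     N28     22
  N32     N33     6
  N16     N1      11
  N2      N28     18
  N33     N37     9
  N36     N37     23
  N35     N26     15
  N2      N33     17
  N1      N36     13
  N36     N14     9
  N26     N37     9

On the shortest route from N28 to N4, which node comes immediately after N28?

Compare a few routes:
N28–N26–N36–N4: 9+3+11 = 23
N28–N26–N36–N14–N4: 9+3+9+3 = 24
N28–N33–N32–N4: 9+6+12 = 27
The minimum is 23 ms via N28–N26–N36–N4.
So from N28 the first move is to N26.

N26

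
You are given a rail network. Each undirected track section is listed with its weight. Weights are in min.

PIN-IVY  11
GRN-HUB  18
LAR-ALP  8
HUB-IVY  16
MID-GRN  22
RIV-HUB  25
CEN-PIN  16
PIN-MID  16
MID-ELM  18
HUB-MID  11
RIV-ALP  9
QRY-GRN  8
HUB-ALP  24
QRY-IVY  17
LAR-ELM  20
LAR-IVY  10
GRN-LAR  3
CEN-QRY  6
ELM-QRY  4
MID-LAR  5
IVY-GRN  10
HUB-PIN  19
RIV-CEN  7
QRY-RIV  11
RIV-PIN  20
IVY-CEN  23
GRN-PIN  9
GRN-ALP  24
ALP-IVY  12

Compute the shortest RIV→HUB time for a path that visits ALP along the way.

33 min

Shortest RIV→ALP: RIV–ALP = 9
Best ALP to HUB: ALP–HUB costing 24
Total via ALP: 9 + 24 = 33 min.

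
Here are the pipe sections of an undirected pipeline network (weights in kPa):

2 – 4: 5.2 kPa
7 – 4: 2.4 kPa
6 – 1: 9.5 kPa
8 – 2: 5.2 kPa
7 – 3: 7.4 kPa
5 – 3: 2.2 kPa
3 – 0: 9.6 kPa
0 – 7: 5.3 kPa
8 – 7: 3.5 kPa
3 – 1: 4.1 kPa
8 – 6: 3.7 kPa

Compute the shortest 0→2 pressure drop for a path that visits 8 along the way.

14 kPa

Best 0 to 8: 0 → 7 → 8 costing 8.8
Best 8 to 2: 8 → 2 costing 5.2
Total via 8: 8.8 + 5.2 = 14 kPa.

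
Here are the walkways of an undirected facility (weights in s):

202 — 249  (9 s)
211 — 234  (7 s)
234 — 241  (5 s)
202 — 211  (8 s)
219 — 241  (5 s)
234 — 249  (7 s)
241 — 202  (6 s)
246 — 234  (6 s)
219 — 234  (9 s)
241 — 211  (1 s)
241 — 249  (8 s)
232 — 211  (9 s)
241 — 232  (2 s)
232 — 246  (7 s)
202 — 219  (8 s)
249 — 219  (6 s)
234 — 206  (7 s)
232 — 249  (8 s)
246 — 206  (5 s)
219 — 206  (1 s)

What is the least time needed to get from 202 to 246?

Shortest distances from 202:
202: 0
241: 6  (via 202)
211: 7  (via 241)
232: 8  (via 241)
219: 8  (via 202)
249: 9  (via 202)
206: 9  (via 219)
234: 11  (via 241)
246: 14  (via 206)
Shortest route: 202 → 219 → 206 → 246 = 14 s.

14 s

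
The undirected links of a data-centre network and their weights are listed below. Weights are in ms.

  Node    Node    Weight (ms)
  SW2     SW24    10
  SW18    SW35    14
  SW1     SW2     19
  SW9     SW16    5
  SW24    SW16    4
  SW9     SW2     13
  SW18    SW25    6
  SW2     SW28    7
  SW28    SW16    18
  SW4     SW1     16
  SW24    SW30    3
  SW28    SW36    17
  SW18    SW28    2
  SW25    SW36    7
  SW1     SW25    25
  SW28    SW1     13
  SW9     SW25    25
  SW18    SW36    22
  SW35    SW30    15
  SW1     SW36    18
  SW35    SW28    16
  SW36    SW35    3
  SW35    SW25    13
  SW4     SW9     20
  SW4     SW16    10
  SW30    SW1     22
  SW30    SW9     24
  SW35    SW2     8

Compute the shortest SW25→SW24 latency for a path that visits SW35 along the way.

Shortest SW25→SW35: SW25 → SW36 → SW35 = 10
Best SW35 to SW24: SW35 → SW2 → SW24 costing 18
Total via SW35: 10 + 18 = 28 ms.

28 ms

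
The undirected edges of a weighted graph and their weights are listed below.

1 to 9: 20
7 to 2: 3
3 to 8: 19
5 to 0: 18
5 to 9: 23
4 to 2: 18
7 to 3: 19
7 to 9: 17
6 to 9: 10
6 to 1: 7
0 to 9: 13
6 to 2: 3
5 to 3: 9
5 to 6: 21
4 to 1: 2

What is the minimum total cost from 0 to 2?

26

Running Dijkstra from 0:
0: 0
9: 13  (via 0)
5: 18  (via 0)
6: 23  (via 9)
2: 26  (via 6)
Shortest route: 0 → 9 → 6 → 2 = 26.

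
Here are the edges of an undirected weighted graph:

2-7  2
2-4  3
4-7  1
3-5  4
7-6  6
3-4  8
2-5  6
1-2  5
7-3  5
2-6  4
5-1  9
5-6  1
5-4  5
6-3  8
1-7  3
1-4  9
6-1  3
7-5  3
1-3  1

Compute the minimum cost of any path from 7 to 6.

4

Enumerating some paths:
7 - 2 - 6: 2+4 = 6
7 - 6: 6 = 6
7 - 5 - 6: 3+1 = 4
The minimum is 4 via 7 - 5 - 6.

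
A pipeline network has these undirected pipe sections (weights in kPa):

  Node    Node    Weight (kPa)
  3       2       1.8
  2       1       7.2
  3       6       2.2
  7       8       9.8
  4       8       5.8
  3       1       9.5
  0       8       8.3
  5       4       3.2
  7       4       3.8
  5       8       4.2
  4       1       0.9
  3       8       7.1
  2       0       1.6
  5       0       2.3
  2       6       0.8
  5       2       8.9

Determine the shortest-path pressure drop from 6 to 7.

11.7 kPa

Shortest distances from 6:
6: 0
2: 0.8  (via 6)
3: 2.2  (via 6)
0: 2.4  (via 2)
5: 4.7  (via 0)
4: 7.9  (via 5)
1: 8  (via 2)
8: 8.9  (via 5)
7: 11.7  (via 4)
Shortest route: 6 → 2 → 0 → 5 → 4 → 7 = 11.7 kPa.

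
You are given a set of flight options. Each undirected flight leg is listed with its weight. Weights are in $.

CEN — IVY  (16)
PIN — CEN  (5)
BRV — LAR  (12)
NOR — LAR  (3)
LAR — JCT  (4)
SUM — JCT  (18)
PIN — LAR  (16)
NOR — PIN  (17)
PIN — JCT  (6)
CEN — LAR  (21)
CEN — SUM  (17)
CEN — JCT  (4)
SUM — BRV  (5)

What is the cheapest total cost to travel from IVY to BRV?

Enumerating some paths:
IVY - CEN - JCT - LAR - BRV: 16+4+4+12 = 36
IVY - CEN - SUM - BRV: 16+17+5 = 38
Cheapest is IVY - CEN - JCT - LAR - BRV at $36.

$36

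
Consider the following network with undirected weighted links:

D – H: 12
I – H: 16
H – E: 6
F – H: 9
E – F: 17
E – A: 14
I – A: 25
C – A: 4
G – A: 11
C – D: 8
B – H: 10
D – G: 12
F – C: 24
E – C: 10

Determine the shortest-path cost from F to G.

33

Running Dijkstra from F:
F: 0
H: 9  (via F)
E: 15  (via H)
B: 19  (via H)
D: 21  (via H)
C: 24  (via F)
I: 25  (via H)
A: 28  (via C)
G: 33  (via D)
Shortest route: F–H–D–G = 33.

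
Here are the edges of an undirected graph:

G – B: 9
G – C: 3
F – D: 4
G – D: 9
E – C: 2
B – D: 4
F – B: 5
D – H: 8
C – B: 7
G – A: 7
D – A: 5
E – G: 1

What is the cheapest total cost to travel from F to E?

14

Enumerating some paths:
F - B - C - E: 5+7+2 = 14
F - B - C - G - E: 5+7+3+1 = 16
F - B - G - E: 5+9+1 = 15
The minimum is 14 via F - B - C - E.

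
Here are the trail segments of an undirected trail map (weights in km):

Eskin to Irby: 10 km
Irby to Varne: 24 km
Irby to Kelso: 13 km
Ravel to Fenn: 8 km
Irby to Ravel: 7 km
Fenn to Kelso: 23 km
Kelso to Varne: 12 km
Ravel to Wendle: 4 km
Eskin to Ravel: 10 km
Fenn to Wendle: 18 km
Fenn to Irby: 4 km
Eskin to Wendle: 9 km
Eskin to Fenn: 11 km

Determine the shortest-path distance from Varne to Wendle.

Settle nodes by increasing distance from Varne:
Varne: 0
Kelso: 12  (via Varne)
Irby: 24  (via Varne)
Fenn: 28  (via Irby)
Ravel: 31  (via Irby)
Eskin: 34  (via Irby)
Wendle: 35  (via Ravel)
Shortest route: Varne–Irby–Ravel–Wendle = 35 km.

35 km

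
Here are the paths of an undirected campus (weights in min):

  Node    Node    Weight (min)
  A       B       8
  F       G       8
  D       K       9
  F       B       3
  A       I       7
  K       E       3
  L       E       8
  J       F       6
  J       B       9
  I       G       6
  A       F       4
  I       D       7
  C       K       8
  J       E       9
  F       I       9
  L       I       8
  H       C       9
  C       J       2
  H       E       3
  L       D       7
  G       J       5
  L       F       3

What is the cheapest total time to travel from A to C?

12 min

Shortest distances from A:
A: 0
F: 4  (via A)
B: 7  (via F)
I: 7  (via A)
L: 7  (via F)
J: 10  (via F)
C: 12  (via J)
Shortest route: A → F → J → C = 12 min.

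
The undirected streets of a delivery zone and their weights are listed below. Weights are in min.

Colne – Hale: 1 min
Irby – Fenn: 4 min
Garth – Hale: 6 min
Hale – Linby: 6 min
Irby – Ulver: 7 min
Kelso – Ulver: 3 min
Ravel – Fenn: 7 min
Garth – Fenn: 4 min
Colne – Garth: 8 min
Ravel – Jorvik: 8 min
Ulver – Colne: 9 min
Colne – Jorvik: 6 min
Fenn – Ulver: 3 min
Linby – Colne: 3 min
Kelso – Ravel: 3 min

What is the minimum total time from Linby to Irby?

18 min

Running Dijkstra from Linby:
Linby: 0
Colne: 3  (via Linby)
Hale: 4  (via Colne)
Jorvik: 9  (via Colne)
Garth: 10  (via Hale)
Ulver: 12  (via Colne)
Fenn: 14  (via Garth)
Kelso: 15  (via Ulver)
Ravel: 17  (via Jorvik)
Irby: 18  (via Fenn)
Shortest route: Linby–Colne–Hale–Garth–Fenn–Irby = 18 min.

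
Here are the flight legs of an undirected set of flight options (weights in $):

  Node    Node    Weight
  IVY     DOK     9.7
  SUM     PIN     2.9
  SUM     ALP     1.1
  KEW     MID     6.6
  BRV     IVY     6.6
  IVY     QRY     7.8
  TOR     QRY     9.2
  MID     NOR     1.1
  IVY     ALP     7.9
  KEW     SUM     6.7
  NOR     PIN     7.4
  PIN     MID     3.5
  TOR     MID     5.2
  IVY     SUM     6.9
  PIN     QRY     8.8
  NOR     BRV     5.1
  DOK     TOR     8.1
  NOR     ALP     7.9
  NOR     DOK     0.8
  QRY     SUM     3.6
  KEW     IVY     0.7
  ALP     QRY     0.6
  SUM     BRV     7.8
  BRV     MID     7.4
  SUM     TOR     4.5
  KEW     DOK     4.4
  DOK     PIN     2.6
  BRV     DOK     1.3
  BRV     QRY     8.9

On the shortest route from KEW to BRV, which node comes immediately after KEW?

DOK

Compare a few routes:
KEW - IVY - BRV: 0.7+6.6 = 7.3
KEW - DOK - BRV: 4.4+1.3 = 5.7
KEW - MID - NOR - DOK - BRV: 6.6+1.1+0.8+1.3 = 9.8
The minimum is $5.7 via KEW - DOK - BRV.
So from KEW the first move is to DOK.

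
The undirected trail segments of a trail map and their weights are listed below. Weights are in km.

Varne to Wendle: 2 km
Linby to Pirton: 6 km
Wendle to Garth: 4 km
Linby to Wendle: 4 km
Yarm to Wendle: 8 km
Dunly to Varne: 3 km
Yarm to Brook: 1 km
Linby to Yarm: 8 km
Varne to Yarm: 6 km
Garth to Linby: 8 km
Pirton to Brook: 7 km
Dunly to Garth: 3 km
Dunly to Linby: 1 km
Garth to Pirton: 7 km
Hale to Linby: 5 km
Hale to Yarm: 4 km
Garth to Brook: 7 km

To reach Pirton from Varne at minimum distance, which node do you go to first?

Dunly

Compare a few routes:
Varne → Wendle → Linby → Pirton: 2+4+6 = 12
Varne → Dunly → Linby → Pirton: 3+1+6 = 10
The minimum is 10 km via Varne → Dunly → Linby → Pirton.
So from Varne the first move is to Dunly.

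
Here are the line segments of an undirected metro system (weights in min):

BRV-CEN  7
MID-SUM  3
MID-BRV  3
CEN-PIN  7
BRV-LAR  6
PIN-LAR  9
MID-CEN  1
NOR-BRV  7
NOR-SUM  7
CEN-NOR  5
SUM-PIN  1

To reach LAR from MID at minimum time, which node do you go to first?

Compare a few routes:
MID–BRV–LAR: 3+6 = 9
MID–CEN–BRV–LAR: 1+7+6 = 14
MID–SUM–PIN–LAR: 3+1+9 = 13
Cheapest is MID–BRV–LAR at 9 min.
So from MID the first move is to BRV.

BRV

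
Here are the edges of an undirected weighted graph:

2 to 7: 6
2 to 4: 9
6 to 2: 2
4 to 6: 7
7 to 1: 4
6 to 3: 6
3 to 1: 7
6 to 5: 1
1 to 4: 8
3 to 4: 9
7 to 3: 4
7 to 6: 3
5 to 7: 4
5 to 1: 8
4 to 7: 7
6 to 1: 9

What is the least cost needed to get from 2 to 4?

9

Shortest distances from 2:
2: 0
6: 2  (via 2)
5: 3  (via 6)
7: 5  (via 6)
3: 8  (via 6)
1: 9  (via 7)
4: 9  (via 2)
Shortest route: 2 → 4 = 9.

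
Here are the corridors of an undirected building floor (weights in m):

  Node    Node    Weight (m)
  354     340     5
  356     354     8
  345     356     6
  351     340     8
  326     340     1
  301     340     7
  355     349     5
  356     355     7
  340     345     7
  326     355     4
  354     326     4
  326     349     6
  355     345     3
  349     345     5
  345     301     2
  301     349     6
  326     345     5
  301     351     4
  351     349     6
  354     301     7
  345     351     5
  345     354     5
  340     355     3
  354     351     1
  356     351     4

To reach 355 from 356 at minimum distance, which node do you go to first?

Compare a few routes:
356–355: 7 = 7
356–345–355: 6+3 = 9
Cheapest is 356–355 at 7 m.
So from 356 the first move is to 355.

355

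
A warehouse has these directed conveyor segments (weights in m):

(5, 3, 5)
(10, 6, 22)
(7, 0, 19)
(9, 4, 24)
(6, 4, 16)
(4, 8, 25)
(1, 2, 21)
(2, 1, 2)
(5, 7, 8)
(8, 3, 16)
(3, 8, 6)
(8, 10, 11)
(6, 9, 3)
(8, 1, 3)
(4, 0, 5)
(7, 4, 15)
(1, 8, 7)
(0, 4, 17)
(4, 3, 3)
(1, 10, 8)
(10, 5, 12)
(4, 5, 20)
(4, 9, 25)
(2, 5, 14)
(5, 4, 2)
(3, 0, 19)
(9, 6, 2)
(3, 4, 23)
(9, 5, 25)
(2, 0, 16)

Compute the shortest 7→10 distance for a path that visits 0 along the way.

Best 7 to 0: 7–0 costing 19
Best 0 to 10: 0–4–3–8–10 costing 37
Total via 0: 19 + 37 = 56 m.

56 m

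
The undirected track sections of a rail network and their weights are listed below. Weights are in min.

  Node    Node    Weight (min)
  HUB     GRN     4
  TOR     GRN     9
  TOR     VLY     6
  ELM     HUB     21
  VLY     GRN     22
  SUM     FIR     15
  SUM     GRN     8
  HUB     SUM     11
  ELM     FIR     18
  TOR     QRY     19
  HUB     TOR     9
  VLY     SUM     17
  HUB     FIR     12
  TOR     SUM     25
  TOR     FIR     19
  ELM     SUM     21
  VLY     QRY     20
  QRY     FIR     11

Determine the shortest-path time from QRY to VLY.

20 min

Candidate routes:
QRY → FIR → TOR → VLY: 11+19+6 = 36
QRY → TOR → VLY: 19+6 = 25
QRY → VLY: 20 = 20
QRY → FIR → HUB → TOR → VLY: 11+12+9+6 = 38
The minimum is 20 min via QRY → VLY.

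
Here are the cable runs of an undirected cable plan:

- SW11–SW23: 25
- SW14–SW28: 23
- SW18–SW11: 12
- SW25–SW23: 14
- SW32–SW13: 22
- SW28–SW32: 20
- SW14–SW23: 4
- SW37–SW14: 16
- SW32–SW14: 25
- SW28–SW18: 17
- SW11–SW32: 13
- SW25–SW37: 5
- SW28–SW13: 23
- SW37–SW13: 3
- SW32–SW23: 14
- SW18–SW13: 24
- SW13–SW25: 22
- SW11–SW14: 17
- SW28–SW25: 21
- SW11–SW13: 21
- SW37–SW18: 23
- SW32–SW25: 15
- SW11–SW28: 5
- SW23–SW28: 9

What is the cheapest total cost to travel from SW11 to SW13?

21

Compare a few routes:
SW11 - SW28 - SW13: 5+23 = 28
SW11 - SW13: 21 = 21
SW11 - SW28 - SW25 - SW37 - SW13: 5+21+5+3 = 34
SW11 - SW32 - SW13: 13+22 = 35
The minimum is 21 via SW11 - SW13.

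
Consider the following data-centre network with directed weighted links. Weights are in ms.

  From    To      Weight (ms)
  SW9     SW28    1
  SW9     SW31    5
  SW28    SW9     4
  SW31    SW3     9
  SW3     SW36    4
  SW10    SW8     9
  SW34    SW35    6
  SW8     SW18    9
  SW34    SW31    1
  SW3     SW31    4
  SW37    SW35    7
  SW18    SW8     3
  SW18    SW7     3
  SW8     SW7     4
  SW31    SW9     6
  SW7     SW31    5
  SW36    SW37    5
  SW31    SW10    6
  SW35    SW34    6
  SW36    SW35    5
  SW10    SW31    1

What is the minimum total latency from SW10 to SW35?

Candidate routes:
SW10–SW31–SW3–SW36–SW37–SW35: 1+9+4+5+7 = 26
SW10–SW31–SW3–SW36–SW35: 1+9+4+5 = 19
The minimum is 19 ms via SW10–SW31–SW3–SW36–SW35.

19 ms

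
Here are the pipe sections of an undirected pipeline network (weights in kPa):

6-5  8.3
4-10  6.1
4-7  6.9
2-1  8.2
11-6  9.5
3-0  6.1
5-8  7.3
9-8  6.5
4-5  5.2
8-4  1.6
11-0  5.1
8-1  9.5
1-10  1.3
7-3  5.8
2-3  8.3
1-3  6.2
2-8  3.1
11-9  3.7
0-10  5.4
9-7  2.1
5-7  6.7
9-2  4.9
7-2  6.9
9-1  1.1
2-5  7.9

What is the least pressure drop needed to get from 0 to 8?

Candidate routes:
0 → 10 → 4 → 8: 5.4+6.1+1.6 = 13.1
0 → 10 → 1 → 9 → 2 → 8: 5.4+1.3+1.1+4.9+3.1 = 15.8
0 → 11 → 9 → 8: 5.1+3.7+6.5 = 15.3
0 → 10 → 1 → 9 → 8: 5.4+1.3+1.1+6.5 = 14.3
Cheapest is 0 → 10 → 4 → 8 at 13.1 kPa.

13.1 kPa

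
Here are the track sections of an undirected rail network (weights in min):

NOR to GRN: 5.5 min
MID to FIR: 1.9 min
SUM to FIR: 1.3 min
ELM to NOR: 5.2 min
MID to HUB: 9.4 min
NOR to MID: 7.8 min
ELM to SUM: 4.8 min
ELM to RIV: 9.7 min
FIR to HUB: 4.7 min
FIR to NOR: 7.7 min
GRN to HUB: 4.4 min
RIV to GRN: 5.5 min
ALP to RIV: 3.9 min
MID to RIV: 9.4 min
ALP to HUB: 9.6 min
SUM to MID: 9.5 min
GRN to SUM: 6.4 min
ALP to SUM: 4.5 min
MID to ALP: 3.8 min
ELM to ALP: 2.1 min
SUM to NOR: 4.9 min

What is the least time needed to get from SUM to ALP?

Shortest distances from SUM:
SUM: 0
FIR: 1.3  (via SUM)
MID: 3.2  (via FIR)
ALP: 4.5  (via SUM)
Shortest route: SUM → ALP = 4.5 min.

4.5 min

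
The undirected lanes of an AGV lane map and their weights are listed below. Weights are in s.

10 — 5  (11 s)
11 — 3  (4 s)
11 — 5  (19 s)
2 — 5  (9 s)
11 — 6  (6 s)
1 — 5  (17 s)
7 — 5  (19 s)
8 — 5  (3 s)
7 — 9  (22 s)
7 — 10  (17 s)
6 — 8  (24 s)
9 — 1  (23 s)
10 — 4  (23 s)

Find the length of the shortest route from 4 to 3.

57 s

Candidate routes:
4 → 10 → 5 → 8 → 6 → 11 → 3: 23+11+3+24+6+4 = 71
4 → 10 → 5 → 11 → 3: 23+11+19+4 = 57
The minimum is 57 s via 4 → 10 → 5 → 11 → 3.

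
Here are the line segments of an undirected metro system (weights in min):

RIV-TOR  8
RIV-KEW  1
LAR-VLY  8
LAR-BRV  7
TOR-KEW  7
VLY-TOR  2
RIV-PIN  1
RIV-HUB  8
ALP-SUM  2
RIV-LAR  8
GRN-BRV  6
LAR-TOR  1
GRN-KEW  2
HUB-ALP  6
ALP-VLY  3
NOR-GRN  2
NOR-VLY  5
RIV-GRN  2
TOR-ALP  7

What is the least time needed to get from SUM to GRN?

Enumerating some paths:
SUM → ALP → VLY → NOR → GRN: 2+3+5+2 = 12
SUM → ALP → VLY → TOR → RIV → GRN: 2+3+2+8+2 = 17
SUM → ALP → VLY → TOR → KEW → GRN: 2+3+2+7+2 = 16
Cheapest is SUM → ALP → VLY → NOR → GRN at 12 min.

12 min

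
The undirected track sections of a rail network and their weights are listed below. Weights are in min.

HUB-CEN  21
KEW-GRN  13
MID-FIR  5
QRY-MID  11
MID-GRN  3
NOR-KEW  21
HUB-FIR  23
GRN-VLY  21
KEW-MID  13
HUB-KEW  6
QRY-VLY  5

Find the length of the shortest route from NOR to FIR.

39 min

Settle nodes by increasing distance from NOR:
NOR: 0
KEW: 21  (via NOR)
HUB: 27  (via KEW)
MID: 34  (via KEW)
GRN: 34  (via KEW)
FIR: 39  (via MID)
Shortest route: NOR–KEW–MID–FIR = 39 min.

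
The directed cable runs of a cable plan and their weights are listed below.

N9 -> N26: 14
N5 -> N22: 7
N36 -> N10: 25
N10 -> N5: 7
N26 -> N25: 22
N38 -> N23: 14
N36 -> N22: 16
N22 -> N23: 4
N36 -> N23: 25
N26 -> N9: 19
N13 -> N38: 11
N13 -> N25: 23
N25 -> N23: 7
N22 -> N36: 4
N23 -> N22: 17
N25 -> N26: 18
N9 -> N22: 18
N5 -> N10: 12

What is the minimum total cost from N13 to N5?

78

Shortest distances from N13:
N13: 0
N38: 11  (via N13)
N25: 23  (via N13)
N23: 25  (via N38)
N26: 41  (via N25)
N22: 42  (via N23)
N36: 46  (via N22)
N9: 60  (via N26)
N10: 71  (via N36)
N5: 78  (via N10)
Shortest route: N13–N38–N23–N22–N36–N10–N5 = 78.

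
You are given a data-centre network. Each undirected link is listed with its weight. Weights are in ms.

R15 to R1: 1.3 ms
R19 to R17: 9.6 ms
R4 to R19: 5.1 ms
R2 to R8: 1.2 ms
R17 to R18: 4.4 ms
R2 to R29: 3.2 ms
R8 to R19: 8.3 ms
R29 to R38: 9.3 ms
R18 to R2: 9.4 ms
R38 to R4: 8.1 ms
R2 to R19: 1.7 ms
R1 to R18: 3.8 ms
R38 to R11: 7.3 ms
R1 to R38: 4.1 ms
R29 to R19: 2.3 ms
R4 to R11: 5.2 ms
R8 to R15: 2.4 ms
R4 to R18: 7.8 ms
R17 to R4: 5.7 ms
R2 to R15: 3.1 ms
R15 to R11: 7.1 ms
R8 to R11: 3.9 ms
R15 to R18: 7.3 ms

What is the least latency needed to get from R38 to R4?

8.1 ms

Compare a few routes:
R38 - R1 - R15 - R2 - R19 - R4: 4.1+1.3+3.1+1.7+5.1 = 15.3
R38 - R11 - R4: 7.3+5.2 = 12.5
R38 - R4: 8.1 = 8.1
The minimum is 8.1 ms via R38 - R4.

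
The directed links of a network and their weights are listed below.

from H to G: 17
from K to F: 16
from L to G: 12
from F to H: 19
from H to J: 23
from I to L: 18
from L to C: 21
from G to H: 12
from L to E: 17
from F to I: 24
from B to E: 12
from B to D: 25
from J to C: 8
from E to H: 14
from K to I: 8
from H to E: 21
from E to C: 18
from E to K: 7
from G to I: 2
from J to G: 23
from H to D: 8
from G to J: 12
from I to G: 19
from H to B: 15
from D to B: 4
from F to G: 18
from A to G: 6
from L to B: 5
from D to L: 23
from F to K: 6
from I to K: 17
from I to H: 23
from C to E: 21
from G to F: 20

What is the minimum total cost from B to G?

Running Dijkstra from B:
B: 0
E: 12  (via B)
K: 19  (via E)
D: 25  (via B)
H: 26  (via E)
I: 27  (via K)
C: 30  (via E)
F: 35  (via K)
G: 43  (via H)
Shortest route: B–E–H–G = 43.

43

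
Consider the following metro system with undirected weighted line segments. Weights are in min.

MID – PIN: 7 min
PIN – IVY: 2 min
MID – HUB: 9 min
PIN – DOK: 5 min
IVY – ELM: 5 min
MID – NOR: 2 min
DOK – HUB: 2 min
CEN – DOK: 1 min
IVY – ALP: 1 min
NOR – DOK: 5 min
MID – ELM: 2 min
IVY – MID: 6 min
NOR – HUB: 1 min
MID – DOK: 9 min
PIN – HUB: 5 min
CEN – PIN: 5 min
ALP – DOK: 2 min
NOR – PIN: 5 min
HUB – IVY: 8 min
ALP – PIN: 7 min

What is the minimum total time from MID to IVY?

6 min

Settle nodes by increasing distance from MID:
MID: 0
NOR: 2  (via MID)
ELM: 2  (via MID)
HUB: 3  (via NOR)
DOK: 5  (via HUB)
CEN: 6  (via DOK)
IVY: 6  (via MID)
Shortest route: MID → IVY = 6 min.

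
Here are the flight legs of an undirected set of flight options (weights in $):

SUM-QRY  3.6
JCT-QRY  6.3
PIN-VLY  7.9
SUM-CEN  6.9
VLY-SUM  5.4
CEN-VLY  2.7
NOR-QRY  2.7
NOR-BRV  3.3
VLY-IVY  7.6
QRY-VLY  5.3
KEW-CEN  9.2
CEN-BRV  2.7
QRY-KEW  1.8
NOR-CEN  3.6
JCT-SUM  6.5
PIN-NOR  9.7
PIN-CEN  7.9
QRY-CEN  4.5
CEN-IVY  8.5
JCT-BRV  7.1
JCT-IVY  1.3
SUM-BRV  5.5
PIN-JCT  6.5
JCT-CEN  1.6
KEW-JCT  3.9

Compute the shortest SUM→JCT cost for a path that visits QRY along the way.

Best SUM to QRY: SUM → QRY costing 3.6
Shortest QRY→JCT: QRY → KEW → JCT = 5.7
Total via QRY: 3.6 + 5.7 = $9.3.

$9.3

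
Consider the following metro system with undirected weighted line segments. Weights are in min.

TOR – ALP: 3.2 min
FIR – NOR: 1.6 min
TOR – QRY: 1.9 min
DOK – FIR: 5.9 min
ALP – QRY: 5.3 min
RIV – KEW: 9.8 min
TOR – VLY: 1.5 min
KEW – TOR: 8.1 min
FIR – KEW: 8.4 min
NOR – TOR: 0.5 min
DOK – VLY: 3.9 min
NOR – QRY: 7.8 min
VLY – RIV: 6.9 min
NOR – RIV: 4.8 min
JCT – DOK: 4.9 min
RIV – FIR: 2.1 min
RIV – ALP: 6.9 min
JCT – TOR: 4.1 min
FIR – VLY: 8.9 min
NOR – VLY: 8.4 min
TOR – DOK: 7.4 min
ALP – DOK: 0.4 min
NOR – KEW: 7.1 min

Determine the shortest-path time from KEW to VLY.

Enumerating some paths:
KEW–NOR–TOR–VLY: 7.1+0.5+1.5 = 9.1
KEW–FIR–NOR–TOR–VLY: 8.4+1.6+0.5+1.5 = 12
KEW–NOR–TOR–ALP–DOK–VLY: 7.1+0.5+3.2+0.4+3.9 = 15.1
KEW–TOR–VLY: 8.1+1.5 = 9.6
Cheapest is KEW–NOR–TOR–VLY at 9.1 min.

9.1 min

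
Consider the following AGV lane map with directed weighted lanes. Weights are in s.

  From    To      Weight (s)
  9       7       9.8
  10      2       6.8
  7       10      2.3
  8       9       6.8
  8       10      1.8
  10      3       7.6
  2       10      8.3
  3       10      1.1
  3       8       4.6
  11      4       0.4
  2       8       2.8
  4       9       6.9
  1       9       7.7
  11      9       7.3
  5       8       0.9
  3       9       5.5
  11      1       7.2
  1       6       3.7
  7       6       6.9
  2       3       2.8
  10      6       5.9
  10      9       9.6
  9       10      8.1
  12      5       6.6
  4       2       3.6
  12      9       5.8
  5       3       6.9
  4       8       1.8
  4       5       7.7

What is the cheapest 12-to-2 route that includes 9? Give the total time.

Shortest 12→9: 12 → 9 = 5.8
Shortest 9→2: 9 → 10 → 2 = 14.9
Total via 9: 5.8 + 14.9 = 20.7 s.

20.7 s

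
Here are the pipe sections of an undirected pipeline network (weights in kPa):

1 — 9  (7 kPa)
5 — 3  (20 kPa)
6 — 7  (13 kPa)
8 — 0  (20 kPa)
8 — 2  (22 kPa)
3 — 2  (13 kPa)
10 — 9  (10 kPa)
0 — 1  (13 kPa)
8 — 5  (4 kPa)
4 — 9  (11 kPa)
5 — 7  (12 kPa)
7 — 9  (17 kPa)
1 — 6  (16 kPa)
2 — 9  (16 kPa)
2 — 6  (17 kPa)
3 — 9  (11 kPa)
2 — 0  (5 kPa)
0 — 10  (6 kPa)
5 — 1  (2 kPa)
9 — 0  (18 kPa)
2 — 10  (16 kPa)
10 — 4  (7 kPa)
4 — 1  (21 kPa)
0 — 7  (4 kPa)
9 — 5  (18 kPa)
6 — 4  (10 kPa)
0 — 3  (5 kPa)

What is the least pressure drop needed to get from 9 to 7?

Enumerating some paths:
9 - 7: 17 = 17
9 - 3 - 0 - 7: 11+5+4 = 20
The minimum is 17 kPa via 9 - 7.

17 kPa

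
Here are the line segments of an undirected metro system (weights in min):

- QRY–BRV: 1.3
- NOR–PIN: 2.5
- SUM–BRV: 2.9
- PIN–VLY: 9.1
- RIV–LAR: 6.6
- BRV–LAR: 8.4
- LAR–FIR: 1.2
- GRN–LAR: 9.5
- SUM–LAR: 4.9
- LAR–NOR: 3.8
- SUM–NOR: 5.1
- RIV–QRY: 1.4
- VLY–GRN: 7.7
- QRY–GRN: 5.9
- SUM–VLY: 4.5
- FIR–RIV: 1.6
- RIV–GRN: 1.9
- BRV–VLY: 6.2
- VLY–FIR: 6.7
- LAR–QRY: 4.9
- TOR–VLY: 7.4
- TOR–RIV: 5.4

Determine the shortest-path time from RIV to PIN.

Candidate routes:
RIV - QRY - LAR - NOR - PIN: 1.4+4.9+3.8+2.5 = 12.6
RIV - LAR - NOR - PIN: 6.6+3.8+2.5 = 12.9
RIV - QRY - BRV - SUM - NOR - PIN: 1.4+1.3+2.9+5.1+2.5 = 13.2
RIV - FIR - LAR - NOR - PIN: 1.6+1.2+3.8+2.5 = 9.1
The minimum is 9.1 min via RIV - FIR - LAR - NOR - PIN.

9.1 min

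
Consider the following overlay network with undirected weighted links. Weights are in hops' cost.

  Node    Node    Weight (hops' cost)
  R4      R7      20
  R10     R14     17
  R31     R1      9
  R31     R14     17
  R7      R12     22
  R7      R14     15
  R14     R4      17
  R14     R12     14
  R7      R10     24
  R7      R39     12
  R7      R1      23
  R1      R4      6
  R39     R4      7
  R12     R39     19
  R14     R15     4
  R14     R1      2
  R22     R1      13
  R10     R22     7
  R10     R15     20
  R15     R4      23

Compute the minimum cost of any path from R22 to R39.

Candidate routes:
R22 - R1 - R14 - R7 - R39: 13+2+15+12 = 42
R22 - R1 - R4 - R39: 13+6+7 = 26
R22 - R1 - R14 - R4 - R39: 13+2+17+7 = 39
R22 - R10 - R14 - R1 - R4 - R39: 7+17+2+6+7 = 39
The minimum is 26 hops' cost via R22 - R1 - R4 - R39.

26 hops' cost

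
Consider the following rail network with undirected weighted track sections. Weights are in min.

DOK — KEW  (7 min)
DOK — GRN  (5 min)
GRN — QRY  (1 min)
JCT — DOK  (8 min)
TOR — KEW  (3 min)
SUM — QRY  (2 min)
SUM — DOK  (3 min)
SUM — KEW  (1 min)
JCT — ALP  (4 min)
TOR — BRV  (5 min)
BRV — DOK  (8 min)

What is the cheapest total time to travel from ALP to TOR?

19 min

Compare a few routes:
ALP → JCT → DOK → SUM → KEW → TOR: 4+8+3+1+3 = 19
ALP → JCT → DOK → GRN → QRY → SUM → KEW → TOR: 4+8+5+1+2+1+3 = 24
ALP → JCT → DOK → BRV → TOR: 4+8+8+5 = 25
ALP → JCT → DOK → KEW → TOR: 4+8+7+3 = 22
The minimum is 19 min via ALP → JCT → DOK → SUM → KEW → TOR.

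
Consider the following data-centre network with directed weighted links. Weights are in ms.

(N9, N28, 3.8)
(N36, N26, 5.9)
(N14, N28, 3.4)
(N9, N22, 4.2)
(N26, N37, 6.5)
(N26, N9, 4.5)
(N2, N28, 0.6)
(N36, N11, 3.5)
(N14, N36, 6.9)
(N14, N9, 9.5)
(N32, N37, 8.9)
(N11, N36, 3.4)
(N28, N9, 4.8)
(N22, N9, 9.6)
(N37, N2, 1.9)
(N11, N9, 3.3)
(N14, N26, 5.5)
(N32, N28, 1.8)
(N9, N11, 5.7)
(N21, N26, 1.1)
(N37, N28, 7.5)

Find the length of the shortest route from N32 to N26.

Shortest distances from N32:
N32: 0
N28: 1.8  (via N32)
N9: 6.6  (via N28)
N37: 8.9  (via N32)
N22: 10.8  (via N9)
N2: 10.8  (via N37)
N11: 12.3  (via N9)
N36: 15.7  (via N11)
N26: 21.6  (via N36)
Shortest route: N32 → N28 → N9 → N11 → N36 → N26 = 21.6 ms.

21.6 ms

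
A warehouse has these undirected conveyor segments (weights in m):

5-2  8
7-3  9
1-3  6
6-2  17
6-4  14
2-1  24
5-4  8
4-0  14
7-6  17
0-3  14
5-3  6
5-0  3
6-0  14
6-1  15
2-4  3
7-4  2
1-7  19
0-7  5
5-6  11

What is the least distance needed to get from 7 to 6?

16 m

Shortest distances from 7:
7: 0
4: 2  (via 7)
0: 5  (via 7)
2: 5  (via 4)
5: 8  (via 0)
3: 9  (via 7)
1: 15  (via 3)
6: 16  (via 4)
Shortest route: 7–4–6 = 16 m.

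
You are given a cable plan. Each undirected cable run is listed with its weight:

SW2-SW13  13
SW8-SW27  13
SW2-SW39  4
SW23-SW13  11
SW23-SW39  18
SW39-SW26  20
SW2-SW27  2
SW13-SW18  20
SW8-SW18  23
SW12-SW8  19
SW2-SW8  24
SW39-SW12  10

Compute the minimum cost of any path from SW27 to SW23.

24

Running Dijkstra from SW27:
SW27: 0
SW2: 2  (via SW27)
SW39: 6  (via SW2)
SW8: 13  (via SW27)
SW13: 15  (via SW2)
SW12: 16  (via SW39)
SW23: 24  (via SW39)
Shortest route: SW27 → SW2 → SW39 → SW23 = 24.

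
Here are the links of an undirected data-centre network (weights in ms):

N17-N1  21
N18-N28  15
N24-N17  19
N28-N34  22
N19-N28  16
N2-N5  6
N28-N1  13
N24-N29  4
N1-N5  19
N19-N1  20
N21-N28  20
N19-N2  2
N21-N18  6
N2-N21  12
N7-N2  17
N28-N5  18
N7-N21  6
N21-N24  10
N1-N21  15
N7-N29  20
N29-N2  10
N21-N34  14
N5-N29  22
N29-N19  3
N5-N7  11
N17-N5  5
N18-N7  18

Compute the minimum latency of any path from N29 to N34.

Settle nodes by increasing distance from N29:
N29: 0
N19: 3  (via N29)
N24: 4  (via N29)
N2: 5  (via N19)
N5: 11  (via N2)
N21: 14  (via N24)
N17: 16  (via N5)
N28: 19  (via N19)
N18: 20  (via N21)
N7: 20  (via N29)
N1: 23  (via N19)
N34: 28  (via N21)
Shortest route: N29–N24–N21–N34 = 28 ms.

28 ms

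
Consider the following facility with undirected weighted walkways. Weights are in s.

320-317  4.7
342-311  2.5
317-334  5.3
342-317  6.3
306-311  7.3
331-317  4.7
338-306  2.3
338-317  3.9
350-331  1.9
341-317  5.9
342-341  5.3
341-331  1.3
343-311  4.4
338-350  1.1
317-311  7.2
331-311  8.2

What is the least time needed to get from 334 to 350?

Running Dijkstra from 334:
334: 0
317: 5.3  (via 334)
338: 9.2  (via 317)
320: 10  (via 317)
331: 10  (via 317)
350: 10.3  (via 338)
Shortest route: 334–317–338–350 = 10.3 s.

10.3 s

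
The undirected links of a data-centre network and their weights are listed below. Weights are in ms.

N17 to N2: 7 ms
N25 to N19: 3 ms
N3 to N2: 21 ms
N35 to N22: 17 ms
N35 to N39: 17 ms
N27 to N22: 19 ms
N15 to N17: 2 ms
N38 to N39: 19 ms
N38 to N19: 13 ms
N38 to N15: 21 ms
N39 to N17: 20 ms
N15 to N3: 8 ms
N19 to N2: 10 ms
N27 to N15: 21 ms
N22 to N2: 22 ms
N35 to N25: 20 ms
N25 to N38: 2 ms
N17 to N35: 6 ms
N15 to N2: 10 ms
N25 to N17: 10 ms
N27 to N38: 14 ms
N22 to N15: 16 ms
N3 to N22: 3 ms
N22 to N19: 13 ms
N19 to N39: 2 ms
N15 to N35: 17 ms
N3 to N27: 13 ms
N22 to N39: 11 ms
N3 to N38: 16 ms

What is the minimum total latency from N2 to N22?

20 ms

Shortest distances from N2:
N2: 0
N17: 7  (via N2)
N15: 9  (via N17)
N19: 10  (via N2)
N39: 12  (via N19)
N35: 13  (via N17)
N25: 13  (via N19)
N38: 15  (via N25)
N3: 17  (via N15)
N22: 20  (via N3)
Shortest route: N2 → N17 → N15 → N3 → N22 = 20 ms.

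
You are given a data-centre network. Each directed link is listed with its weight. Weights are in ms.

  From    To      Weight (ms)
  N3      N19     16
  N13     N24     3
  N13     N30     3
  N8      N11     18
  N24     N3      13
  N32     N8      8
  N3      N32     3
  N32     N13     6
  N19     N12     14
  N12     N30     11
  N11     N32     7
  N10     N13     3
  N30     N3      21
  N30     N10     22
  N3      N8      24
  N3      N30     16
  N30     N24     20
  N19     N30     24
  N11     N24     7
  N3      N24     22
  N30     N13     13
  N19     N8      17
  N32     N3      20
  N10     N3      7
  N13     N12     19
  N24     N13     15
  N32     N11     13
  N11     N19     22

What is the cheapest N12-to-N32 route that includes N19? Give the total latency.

Best N12 to N19: N12 → N30 → N3 → N19 costing 48
Best N19 to N32: N19 → N8 → N11 → N32 costing 42
Total via N19: 48 + 42 = 90 ms.

90 ms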